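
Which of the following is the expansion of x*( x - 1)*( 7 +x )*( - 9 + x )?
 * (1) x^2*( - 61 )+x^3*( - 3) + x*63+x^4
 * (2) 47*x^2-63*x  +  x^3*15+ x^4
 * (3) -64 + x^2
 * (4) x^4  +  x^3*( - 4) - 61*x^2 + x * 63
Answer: 1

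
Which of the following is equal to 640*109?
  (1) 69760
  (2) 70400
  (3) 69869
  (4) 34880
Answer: 1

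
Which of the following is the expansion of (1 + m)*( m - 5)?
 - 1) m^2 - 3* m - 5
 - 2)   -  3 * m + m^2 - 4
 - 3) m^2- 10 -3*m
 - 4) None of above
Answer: 4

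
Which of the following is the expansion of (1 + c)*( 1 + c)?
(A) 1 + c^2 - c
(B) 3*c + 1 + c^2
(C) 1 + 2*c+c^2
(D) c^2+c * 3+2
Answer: C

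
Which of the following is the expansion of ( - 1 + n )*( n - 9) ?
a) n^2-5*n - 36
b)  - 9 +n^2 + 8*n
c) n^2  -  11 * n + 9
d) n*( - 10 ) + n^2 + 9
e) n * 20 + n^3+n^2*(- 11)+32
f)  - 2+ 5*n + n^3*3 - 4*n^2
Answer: d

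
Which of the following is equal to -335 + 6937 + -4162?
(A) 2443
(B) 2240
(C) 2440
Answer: C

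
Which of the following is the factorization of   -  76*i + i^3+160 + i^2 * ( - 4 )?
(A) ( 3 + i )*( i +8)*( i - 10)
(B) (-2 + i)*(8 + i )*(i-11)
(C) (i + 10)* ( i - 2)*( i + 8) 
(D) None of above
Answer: D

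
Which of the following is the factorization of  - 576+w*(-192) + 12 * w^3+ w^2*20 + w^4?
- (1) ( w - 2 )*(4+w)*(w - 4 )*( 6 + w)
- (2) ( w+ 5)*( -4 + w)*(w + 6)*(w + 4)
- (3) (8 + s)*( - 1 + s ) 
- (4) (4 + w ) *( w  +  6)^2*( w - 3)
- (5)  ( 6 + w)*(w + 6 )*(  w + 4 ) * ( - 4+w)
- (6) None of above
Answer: 5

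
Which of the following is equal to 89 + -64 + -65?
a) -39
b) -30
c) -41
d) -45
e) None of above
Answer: e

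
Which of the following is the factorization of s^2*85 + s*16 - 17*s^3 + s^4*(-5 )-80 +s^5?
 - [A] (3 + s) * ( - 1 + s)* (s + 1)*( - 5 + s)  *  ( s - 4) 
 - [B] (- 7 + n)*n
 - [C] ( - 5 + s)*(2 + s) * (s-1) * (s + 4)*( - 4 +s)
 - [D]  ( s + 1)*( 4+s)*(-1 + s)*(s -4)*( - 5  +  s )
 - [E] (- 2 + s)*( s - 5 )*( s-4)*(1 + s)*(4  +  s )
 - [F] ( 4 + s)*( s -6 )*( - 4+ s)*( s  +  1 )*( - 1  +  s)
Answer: D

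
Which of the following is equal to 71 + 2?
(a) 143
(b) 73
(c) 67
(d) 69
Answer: b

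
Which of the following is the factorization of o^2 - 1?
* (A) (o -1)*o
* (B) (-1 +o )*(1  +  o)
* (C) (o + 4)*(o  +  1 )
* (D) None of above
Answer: B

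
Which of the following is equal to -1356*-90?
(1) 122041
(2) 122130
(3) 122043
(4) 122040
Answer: 4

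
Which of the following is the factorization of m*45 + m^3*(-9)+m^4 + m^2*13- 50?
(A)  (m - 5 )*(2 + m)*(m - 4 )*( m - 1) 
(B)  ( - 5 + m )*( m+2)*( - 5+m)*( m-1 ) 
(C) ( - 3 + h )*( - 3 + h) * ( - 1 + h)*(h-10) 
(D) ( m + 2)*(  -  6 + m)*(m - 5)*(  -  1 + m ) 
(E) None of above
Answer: B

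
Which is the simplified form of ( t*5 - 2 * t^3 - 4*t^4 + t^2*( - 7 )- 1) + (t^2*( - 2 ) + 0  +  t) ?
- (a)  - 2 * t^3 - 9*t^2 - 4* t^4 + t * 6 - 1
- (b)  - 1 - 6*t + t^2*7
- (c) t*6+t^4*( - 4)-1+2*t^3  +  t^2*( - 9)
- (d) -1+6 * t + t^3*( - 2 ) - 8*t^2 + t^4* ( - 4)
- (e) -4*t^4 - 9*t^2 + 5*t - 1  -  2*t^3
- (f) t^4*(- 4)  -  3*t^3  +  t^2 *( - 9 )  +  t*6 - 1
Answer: a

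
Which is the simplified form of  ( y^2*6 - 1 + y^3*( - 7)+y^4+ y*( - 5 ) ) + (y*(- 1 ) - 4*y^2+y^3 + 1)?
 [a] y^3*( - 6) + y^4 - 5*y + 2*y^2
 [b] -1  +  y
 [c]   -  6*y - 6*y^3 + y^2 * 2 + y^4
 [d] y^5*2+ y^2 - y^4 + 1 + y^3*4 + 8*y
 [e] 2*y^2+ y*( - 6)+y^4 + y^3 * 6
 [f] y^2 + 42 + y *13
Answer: c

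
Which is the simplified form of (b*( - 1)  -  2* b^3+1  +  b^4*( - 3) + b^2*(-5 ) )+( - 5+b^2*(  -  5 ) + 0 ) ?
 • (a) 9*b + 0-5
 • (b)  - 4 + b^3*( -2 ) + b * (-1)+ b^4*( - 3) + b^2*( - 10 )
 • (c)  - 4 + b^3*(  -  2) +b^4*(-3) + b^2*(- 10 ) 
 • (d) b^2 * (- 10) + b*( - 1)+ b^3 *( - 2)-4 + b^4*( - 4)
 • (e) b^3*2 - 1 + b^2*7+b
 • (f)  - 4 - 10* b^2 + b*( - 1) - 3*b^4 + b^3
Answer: b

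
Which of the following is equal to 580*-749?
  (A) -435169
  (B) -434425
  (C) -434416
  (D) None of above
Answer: D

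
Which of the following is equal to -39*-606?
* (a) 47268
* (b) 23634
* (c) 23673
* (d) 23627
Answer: b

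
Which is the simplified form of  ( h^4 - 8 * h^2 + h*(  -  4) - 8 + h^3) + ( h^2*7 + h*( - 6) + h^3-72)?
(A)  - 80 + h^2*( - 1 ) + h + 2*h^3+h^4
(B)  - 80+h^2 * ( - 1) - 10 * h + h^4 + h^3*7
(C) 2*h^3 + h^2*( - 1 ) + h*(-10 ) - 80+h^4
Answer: C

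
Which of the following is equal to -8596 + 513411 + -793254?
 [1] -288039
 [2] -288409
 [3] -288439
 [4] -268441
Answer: 3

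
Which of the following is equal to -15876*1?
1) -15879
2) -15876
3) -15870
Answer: 2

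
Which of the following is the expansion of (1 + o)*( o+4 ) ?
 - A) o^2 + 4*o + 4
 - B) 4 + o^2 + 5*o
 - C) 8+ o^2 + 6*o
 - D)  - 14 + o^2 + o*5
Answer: B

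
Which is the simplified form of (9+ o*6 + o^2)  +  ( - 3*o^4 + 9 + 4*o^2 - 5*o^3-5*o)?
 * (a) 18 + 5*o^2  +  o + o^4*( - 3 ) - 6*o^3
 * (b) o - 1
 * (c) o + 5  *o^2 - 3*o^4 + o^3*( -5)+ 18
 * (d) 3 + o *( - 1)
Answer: c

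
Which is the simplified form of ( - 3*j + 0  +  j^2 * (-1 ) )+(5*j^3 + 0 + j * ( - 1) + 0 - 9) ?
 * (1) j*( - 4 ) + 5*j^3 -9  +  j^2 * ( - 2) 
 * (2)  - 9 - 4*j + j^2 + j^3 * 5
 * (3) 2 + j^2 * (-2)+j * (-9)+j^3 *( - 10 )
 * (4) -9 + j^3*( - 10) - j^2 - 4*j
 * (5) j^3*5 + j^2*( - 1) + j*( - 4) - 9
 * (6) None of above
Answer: 5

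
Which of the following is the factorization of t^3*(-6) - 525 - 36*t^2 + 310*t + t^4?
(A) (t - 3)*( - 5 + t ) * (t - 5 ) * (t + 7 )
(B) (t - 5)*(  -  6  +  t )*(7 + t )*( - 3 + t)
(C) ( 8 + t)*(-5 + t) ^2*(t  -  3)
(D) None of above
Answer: A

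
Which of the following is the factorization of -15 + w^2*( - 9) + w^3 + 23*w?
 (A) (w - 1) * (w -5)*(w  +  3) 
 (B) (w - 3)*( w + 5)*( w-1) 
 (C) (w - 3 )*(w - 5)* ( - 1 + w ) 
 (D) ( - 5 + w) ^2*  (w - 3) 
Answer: C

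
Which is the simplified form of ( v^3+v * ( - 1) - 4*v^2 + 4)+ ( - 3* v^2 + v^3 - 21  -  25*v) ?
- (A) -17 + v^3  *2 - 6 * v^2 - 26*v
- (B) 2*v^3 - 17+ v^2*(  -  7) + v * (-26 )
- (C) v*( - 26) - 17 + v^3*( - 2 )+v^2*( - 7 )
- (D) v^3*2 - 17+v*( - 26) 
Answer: B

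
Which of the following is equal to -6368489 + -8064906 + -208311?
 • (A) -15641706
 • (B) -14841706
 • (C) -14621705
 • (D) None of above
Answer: D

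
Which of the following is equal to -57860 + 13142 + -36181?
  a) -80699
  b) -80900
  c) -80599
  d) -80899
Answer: d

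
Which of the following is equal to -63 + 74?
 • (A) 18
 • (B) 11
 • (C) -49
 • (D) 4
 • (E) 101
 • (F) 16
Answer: B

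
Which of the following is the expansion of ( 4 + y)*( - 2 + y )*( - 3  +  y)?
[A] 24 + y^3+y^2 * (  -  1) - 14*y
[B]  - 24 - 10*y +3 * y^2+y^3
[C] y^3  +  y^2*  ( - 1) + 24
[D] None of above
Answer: A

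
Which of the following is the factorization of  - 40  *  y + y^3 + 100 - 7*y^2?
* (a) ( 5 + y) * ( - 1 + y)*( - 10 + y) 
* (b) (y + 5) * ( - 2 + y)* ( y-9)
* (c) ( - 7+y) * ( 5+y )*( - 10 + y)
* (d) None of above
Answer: d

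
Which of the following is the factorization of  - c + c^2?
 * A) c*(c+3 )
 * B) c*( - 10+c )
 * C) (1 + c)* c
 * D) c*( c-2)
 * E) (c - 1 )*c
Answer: E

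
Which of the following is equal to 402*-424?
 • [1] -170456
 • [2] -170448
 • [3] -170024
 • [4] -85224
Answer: 2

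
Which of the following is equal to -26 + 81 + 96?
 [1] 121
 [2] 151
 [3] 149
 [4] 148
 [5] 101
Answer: 2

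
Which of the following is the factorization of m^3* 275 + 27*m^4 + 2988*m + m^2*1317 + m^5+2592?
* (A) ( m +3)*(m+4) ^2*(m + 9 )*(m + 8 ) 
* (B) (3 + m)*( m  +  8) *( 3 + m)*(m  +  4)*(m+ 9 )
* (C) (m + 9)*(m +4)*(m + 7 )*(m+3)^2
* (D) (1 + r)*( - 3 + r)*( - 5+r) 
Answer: B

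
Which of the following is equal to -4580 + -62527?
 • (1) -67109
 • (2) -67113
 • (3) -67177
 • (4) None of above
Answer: 4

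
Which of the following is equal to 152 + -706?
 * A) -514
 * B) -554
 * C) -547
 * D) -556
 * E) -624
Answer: B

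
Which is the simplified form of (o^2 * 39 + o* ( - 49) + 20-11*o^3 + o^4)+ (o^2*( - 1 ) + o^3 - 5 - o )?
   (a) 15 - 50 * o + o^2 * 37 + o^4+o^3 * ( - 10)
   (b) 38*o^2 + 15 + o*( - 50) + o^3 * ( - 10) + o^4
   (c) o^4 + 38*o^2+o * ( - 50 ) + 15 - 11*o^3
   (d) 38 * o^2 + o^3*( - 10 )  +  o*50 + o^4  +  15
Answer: b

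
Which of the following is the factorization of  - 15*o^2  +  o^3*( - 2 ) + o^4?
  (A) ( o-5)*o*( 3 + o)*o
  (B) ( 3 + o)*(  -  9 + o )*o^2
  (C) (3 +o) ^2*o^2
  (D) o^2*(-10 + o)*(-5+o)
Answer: A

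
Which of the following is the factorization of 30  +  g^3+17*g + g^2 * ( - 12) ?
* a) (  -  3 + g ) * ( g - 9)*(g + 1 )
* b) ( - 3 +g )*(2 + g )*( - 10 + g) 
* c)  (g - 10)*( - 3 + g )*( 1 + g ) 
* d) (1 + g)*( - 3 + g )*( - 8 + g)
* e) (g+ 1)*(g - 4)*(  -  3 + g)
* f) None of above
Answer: c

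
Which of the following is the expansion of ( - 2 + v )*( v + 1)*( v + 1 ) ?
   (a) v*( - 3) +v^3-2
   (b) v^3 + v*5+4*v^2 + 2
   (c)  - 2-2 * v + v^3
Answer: a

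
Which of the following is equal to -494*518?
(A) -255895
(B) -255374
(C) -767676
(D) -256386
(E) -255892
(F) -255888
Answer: E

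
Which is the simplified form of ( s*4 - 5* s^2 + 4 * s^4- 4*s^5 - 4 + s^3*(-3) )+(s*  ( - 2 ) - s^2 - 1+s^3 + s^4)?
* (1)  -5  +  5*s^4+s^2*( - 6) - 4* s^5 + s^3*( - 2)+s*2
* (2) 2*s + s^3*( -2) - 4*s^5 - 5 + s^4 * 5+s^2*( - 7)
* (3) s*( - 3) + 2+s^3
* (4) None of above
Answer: 1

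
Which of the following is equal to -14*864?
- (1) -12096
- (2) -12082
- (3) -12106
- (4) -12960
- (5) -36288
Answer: 1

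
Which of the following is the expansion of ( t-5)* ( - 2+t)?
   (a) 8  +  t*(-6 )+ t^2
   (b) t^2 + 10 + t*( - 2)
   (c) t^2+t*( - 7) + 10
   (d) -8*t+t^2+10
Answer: c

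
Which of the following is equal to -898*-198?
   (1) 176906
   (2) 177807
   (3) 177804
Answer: 3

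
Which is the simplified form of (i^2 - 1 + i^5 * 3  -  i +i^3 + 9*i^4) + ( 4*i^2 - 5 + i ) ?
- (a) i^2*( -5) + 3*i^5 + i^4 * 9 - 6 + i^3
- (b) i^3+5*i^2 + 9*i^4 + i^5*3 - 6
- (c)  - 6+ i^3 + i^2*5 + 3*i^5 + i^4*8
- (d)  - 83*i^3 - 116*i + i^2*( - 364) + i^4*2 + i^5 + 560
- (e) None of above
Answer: b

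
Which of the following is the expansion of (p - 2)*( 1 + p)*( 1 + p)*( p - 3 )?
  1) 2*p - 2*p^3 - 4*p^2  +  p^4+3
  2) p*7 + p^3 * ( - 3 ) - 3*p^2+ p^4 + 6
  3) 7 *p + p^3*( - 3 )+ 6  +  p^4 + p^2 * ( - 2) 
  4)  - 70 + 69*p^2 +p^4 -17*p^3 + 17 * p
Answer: 2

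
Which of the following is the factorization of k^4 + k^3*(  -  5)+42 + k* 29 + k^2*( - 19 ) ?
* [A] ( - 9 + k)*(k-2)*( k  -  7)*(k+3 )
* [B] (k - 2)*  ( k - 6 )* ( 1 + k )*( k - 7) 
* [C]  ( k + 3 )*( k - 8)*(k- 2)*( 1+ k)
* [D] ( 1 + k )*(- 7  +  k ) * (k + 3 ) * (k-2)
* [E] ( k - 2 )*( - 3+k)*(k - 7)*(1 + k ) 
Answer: D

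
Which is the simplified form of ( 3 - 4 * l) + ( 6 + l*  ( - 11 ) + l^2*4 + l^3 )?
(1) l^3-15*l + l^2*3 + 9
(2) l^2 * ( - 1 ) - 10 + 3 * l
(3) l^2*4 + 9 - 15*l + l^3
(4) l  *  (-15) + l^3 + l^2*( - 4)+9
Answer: 3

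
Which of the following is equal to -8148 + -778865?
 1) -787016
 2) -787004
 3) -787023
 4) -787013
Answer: 4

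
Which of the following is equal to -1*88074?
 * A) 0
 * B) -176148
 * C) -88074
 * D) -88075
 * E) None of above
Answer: C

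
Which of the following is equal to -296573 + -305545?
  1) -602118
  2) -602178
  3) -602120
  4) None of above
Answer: 1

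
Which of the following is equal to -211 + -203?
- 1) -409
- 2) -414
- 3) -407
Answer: 2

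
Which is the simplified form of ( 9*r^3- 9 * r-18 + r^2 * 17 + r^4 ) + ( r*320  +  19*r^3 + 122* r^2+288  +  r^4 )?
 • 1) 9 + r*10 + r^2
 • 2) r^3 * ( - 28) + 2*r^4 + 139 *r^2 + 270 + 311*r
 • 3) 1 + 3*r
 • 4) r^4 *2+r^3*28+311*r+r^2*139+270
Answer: 4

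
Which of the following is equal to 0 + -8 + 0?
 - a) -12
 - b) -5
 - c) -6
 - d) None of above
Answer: d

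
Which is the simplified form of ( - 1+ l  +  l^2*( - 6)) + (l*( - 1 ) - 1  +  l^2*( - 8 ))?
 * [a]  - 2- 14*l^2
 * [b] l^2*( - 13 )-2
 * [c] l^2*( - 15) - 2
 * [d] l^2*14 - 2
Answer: a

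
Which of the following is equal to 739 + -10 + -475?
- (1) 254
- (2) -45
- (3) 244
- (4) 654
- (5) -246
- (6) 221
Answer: 1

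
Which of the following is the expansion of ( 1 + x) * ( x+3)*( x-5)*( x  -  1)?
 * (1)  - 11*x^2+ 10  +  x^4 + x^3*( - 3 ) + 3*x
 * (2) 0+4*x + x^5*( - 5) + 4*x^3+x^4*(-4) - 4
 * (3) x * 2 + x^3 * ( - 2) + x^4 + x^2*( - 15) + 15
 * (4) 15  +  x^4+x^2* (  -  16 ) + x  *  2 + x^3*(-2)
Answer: 4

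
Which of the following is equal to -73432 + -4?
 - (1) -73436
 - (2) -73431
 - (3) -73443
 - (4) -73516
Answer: 1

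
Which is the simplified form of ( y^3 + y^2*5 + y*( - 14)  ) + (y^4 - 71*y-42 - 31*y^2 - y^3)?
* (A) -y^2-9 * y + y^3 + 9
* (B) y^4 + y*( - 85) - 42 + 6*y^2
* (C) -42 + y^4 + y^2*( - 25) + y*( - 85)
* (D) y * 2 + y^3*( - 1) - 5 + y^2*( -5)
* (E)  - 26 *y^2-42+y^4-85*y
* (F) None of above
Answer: E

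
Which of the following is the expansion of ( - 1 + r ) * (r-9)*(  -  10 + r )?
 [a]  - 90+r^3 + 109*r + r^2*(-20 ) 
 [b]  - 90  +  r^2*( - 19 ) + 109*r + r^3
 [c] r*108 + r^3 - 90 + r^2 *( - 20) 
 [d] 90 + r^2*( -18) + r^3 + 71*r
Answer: a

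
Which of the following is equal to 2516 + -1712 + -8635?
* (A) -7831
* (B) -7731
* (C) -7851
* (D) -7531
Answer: A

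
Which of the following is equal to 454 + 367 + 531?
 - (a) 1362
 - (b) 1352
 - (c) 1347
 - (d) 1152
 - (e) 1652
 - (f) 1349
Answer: b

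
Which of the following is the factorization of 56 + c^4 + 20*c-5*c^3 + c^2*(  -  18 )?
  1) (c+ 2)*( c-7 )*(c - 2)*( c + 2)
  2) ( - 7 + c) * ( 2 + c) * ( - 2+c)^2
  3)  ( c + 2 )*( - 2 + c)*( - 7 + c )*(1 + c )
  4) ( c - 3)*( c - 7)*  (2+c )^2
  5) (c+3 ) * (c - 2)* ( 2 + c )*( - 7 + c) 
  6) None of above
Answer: 1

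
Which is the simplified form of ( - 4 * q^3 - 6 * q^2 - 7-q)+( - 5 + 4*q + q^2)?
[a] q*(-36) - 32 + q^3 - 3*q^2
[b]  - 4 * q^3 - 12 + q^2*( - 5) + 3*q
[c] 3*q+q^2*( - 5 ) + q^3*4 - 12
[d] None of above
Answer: b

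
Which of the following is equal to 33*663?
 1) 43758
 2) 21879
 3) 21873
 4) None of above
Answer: 2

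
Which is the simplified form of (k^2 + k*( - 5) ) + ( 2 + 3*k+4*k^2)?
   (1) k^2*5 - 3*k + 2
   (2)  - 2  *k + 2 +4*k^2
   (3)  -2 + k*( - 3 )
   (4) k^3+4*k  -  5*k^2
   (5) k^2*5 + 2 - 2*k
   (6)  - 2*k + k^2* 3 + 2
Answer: 5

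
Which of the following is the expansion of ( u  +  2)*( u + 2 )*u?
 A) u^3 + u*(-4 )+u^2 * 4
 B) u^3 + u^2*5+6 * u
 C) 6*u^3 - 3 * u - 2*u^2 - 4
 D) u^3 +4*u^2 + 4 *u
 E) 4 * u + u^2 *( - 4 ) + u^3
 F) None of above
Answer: D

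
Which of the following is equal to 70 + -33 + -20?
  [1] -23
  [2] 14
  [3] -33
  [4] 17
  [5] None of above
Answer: 4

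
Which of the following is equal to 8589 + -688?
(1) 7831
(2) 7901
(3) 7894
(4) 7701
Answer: 2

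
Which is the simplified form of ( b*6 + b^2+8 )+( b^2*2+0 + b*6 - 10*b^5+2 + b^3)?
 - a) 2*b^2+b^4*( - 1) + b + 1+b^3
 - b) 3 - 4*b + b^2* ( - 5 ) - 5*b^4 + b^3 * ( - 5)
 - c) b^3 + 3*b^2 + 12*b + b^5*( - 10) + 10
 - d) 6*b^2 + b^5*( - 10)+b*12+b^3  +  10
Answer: c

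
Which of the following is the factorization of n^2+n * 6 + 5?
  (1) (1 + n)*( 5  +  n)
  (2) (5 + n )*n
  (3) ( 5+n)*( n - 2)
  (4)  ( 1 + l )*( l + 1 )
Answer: 1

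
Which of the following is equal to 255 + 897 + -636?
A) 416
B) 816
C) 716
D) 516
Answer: D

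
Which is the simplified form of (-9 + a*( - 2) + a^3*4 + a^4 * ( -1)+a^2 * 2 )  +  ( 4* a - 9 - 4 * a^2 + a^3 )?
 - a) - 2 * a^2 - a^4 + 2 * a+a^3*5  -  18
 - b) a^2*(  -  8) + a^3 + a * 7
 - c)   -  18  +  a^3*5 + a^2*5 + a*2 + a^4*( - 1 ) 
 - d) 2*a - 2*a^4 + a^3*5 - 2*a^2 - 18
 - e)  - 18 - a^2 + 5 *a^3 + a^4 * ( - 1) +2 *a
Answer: a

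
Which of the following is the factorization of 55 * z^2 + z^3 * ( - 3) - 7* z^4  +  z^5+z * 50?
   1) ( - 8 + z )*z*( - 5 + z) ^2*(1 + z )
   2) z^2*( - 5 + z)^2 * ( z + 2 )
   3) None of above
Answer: 3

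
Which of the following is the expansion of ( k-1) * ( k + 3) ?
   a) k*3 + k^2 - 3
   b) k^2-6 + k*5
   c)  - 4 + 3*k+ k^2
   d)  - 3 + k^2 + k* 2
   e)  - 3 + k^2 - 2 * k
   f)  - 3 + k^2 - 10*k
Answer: d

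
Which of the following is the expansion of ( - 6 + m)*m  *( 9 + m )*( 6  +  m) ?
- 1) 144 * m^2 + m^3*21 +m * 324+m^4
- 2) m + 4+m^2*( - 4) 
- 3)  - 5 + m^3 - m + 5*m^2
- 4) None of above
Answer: 4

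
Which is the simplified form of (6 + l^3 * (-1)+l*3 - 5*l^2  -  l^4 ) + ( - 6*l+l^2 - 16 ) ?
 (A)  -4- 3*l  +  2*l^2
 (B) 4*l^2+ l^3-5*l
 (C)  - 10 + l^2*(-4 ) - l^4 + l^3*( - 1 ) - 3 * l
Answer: C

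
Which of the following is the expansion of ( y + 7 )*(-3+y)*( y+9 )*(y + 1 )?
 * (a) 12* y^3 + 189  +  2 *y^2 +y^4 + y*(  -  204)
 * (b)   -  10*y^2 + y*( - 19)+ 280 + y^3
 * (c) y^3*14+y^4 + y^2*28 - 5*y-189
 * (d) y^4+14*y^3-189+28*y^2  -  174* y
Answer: d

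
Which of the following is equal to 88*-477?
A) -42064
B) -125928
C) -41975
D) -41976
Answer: D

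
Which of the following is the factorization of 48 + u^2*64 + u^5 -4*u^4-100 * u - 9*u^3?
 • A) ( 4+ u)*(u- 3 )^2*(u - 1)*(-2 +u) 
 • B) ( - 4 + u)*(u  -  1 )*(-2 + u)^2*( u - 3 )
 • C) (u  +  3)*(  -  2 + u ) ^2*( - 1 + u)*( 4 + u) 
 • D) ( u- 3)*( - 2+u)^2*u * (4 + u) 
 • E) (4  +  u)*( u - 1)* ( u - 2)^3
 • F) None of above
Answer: F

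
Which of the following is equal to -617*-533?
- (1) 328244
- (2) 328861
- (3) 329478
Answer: 2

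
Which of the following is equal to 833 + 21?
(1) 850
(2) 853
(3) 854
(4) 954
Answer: 3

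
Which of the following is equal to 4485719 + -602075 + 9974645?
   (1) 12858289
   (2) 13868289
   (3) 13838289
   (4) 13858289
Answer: 4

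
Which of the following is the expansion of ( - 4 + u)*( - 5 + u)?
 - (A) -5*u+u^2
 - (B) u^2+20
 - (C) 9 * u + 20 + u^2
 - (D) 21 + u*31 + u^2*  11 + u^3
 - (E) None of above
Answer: E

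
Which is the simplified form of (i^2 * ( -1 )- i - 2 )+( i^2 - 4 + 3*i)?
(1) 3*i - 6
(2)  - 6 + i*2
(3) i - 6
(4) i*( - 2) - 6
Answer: 2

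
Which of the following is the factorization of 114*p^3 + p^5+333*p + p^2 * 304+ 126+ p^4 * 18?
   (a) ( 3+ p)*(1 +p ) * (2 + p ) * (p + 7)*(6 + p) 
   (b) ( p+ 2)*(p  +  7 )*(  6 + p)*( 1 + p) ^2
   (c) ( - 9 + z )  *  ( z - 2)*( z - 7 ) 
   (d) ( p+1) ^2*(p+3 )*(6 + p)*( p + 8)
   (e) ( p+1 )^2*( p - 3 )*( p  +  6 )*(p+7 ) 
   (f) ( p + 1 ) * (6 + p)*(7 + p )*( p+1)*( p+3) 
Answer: f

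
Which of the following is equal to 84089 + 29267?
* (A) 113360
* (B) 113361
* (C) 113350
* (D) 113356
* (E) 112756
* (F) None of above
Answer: D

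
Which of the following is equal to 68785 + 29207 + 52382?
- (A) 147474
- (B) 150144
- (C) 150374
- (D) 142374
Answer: C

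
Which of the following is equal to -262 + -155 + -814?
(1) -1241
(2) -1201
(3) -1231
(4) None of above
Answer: 3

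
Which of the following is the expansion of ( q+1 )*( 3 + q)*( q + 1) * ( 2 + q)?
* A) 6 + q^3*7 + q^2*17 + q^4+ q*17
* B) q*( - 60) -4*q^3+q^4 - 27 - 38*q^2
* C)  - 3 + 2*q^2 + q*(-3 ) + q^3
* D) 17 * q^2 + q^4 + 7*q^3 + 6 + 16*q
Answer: A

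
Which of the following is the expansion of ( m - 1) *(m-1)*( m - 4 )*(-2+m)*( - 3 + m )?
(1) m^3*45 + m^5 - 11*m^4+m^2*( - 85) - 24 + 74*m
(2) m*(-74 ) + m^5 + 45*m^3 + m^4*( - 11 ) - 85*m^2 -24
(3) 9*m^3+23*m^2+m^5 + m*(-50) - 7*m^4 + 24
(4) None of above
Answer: 1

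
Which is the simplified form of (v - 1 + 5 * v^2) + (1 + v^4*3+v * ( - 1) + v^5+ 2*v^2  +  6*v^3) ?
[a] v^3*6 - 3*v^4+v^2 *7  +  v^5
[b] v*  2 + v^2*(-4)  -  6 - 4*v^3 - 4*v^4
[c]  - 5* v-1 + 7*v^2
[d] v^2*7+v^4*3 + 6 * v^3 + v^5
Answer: d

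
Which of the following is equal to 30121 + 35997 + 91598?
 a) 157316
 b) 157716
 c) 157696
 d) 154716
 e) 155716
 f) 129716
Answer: b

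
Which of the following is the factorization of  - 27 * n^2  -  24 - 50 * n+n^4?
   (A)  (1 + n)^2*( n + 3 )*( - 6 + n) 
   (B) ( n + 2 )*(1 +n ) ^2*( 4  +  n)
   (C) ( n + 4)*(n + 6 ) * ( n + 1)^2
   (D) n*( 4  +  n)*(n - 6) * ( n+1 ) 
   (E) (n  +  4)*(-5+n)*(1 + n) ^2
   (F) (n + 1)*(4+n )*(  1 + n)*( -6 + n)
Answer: F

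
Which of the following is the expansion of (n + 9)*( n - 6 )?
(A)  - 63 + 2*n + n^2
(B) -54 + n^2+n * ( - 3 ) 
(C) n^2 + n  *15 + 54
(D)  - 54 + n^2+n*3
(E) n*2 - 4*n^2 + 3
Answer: D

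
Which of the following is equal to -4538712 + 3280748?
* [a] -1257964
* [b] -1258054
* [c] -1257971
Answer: a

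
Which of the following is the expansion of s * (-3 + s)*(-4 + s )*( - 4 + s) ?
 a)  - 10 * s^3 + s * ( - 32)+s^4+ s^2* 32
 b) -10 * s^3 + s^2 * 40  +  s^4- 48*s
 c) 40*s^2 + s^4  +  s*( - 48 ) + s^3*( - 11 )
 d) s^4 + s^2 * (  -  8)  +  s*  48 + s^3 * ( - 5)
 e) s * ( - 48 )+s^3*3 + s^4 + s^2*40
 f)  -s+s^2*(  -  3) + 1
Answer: c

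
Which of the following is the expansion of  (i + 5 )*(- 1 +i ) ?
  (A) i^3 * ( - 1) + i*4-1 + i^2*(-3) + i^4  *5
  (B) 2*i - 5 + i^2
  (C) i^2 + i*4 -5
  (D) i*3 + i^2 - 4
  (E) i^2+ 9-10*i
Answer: C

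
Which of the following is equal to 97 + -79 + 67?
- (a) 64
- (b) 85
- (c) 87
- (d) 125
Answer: b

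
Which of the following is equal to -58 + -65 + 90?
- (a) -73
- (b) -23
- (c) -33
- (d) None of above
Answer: c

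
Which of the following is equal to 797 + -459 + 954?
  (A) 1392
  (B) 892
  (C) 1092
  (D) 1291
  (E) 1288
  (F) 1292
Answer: F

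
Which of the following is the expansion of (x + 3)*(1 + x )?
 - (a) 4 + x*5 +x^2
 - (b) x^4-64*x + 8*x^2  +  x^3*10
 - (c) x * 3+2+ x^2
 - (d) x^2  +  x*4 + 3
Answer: d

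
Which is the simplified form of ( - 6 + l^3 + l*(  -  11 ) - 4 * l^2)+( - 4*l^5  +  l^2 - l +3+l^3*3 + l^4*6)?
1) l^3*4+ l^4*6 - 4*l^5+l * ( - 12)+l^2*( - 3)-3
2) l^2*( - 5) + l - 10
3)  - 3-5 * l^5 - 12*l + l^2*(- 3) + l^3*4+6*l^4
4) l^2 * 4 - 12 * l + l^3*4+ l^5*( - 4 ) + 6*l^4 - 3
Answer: 1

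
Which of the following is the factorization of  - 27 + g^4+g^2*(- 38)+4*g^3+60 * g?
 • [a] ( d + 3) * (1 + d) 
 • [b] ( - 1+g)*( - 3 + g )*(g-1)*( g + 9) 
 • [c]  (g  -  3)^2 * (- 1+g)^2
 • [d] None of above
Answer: b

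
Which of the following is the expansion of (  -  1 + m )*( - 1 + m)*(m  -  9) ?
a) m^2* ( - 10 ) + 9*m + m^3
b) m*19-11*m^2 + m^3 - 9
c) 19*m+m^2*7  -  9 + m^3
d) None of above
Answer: b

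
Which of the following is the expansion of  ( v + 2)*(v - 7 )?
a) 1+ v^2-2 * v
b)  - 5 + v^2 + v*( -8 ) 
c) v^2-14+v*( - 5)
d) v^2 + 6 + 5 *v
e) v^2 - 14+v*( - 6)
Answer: c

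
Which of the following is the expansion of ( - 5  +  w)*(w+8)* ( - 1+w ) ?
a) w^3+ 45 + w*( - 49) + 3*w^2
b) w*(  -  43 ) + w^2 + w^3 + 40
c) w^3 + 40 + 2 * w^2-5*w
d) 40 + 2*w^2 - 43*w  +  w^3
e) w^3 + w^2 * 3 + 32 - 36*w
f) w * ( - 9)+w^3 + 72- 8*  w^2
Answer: d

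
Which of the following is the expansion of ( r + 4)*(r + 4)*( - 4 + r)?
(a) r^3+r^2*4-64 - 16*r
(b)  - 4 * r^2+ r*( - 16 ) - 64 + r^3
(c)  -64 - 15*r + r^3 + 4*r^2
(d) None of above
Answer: a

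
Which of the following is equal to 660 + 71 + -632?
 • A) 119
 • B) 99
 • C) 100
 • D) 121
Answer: B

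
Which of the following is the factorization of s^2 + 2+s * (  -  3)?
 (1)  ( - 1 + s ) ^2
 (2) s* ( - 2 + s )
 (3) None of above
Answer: 3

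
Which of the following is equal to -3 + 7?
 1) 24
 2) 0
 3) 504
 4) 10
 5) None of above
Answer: 5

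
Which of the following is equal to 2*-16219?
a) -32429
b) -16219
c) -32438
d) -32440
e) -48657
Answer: c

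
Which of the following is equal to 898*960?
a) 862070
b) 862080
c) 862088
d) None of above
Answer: b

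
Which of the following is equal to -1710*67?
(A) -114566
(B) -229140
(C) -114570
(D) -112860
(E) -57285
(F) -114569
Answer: C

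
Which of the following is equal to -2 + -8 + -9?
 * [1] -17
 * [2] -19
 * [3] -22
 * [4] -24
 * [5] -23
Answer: 2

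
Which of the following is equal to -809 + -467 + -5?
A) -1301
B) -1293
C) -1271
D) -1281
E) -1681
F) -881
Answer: D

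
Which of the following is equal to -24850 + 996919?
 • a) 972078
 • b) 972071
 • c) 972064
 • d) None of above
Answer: d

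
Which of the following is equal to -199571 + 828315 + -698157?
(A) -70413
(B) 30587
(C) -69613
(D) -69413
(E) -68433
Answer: D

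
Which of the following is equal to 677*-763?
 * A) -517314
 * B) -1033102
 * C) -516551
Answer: C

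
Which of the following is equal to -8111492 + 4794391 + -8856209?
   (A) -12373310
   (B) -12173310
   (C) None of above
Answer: B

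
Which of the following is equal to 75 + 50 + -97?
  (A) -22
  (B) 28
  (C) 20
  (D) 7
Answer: B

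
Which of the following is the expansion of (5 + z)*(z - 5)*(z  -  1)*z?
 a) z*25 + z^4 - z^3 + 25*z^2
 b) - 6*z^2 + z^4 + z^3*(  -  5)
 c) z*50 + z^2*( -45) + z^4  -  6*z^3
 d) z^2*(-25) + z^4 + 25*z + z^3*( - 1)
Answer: d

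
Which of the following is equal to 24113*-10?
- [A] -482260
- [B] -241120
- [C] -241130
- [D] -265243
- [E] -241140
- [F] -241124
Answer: C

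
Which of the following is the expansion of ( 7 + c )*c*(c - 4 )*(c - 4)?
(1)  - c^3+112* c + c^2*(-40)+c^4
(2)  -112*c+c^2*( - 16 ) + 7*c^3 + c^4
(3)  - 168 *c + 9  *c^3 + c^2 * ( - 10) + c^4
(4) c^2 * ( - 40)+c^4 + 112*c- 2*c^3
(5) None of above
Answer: 1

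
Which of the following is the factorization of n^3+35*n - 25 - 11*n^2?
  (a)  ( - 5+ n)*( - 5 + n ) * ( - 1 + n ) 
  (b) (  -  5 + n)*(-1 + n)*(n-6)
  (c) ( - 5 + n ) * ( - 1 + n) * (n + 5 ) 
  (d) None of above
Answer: a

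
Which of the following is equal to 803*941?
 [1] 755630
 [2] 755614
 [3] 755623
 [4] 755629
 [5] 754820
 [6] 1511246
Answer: 3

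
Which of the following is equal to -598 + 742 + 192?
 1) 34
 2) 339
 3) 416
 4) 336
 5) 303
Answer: 4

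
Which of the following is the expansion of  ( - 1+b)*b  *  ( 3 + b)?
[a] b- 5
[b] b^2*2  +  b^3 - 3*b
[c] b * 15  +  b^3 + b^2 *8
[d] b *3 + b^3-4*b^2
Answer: b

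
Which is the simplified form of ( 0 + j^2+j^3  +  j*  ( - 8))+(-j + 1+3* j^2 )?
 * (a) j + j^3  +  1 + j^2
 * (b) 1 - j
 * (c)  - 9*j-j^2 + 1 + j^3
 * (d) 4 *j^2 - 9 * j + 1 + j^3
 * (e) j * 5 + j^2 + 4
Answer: d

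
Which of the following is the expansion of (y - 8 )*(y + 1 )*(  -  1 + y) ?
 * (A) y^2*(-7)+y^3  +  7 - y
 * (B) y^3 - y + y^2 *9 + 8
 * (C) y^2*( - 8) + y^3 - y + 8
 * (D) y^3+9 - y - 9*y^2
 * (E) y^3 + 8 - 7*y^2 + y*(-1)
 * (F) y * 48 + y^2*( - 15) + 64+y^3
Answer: C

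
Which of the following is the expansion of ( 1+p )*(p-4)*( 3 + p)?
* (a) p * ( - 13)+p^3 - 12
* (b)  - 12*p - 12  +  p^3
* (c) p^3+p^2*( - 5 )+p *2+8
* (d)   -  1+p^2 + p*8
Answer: a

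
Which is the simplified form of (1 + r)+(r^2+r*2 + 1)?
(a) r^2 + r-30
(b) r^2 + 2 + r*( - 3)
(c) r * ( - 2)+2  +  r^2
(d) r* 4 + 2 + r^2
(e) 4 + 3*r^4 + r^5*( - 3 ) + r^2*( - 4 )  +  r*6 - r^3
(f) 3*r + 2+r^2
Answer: f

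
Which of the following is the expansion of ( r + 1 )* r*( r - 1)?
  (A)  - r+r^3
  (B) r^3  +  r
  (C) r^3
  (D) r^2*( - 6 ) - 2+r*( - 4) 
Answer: A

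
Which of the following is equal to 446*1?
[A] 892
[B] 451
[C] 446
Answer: C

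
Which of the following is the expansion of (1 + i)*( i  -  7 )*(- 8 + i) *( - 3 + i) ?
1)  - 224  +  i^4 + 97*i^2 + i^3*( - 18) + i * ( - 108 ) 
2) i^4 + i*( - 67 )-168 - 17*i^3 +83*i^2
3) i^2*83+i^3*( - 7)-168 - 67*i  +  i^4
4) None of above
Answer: 2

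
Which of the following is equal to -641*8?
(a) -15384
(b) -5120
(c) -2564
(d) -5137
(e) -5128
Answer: e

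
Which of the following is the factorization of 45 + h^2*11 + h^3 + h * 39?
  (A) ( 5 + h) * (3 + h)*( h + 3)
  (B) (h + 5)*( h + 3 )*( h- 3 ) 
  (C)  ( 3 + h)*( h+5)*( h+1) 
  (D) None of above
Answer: A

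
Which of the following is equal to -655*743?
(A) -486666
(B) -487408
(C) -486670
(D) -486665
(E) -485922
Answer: D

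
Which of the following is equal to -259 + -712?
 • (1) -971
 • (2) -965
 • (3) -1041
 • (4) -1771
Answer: 1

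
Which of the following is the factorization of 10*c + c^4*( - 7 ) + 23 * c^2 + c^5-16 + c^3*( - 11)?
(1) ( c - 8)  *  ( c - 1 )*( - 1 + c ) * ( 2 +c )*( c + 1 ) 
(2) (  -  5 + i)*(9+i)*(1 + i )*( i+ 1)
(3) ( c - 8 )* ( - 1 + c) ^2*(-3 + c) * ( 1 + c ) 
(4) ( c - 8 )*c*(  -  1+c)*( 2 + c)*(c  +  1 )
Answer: 1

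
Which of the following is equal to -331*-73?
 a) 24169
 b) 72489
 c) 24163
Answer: c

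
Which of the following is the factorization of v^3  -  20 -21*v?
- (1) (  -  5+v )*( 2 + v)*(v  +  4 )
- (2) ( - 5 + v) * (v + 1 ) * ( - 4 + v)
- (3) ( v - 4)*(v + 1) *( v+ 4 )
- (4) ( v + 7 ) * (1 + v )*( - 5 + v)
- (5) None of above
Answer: 5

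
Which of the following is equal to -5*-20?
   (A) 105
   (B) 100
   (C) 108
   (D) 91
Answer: B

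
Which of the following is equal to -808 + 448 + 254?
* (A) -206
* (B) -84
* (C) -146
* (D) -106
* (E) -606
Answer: D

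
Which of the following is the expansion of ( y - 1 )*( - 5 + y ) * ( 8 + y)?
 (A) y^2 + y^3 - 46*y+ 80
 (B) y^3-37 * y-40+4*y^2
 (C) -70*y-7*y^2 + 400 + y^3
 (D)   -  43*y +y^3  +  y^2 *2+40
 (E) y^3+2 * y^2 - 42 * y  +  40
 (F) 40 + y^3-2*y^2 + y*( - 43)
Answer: D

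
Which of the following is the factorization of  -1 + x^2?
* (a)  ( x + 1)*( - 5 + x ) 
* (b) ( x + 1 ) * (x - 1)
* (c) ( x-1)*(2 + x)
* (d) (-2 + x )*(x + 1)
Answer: b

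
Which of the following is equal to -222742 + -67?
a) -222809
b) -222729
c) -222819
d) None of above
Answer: a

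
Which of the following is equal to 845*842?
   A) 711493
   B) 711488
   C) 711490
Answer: C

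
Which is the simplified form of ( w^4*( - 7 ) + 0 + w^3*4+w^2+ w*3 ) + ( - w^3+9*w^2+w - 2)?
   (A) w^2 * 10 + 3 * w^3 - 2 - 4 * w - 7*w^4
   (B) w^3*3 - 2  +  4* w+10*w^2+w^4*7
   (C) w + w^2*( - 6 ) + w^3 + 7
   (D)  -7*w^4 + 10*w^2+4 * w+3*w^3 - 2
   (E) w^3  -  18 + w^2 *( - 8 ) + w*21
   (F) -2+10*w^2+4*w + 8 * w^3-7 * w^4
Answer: D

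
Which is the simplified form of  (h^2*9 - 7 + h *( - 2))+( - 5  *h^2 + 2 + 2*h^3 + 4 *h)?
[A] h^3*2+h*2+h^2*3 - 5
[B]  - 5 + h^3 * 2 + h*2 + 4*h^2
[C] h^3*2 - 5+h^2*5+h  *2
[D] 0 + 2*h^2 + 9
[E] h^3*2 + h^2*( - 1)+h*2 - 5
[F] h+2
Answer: B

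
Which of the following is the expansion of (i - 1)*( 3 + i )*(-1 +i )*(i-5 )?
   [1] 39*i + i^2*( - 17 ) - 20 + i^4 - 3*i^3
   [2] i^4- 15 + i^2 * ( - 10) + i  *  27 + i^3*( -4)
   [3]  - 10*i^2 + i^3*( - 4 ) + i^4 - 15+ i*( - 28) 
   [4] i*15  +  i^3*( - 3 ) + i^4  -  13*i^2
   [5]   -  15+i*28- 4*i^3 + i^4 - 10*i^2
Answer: 5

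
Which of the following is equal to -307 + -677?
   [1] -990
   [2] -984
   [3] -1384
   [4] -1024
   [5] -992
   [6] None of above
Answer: 2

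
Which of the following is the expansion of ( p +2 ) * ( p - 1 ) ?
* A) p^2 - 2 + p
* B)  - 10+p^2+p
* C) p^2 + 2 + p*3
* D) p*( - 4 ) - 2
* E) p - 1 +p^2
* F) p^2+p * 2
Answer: A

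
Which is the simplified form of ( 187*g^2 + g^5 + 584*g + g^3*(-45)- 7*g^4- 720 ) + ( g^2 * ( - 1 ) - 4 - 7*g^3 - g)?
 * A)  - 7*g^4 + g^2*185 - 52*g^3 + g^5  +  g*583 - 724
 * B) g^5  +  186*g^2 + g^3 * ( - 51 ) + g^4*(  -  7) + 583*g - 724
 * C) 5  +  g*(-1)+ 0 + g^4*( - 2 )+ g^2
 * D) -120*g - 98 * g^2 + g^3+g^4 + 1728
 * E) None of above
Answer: E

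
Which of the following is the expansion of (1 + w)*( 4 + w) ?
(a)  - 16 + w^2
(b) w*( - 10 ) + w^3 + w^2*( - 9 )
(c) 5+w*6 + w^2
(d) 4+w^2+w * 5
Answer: d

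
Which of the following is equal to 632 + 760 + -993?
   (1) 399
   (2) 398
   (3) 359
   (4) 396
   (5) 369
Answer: 1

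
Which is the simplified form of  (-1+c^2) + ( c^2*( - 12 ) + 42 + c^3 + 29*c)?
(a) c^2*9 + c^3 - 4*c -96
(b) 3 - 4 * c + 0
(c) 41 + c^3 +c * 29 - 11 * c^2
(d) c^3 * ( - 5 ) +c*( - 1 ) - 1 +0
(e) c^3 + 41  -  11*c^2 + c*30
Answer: c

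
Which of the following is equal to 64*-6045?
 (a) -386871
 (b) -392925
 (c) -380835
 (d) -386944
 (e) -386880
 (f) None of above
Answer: e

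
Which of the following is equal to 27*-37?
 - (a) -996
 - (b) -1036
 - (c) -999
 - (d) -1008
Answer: c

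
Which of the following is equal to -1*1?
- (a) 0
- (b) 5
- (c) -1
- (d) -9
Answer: c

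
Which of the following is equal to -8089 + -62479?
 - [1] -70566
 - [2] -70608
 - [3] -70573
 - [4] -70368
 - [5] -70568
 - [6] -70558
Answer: 5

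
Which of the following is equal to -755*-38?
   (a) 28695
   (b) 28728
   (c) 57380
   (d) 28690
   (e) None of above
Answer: d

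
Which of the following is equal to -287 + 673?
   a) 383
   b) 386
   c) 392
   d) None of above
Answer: b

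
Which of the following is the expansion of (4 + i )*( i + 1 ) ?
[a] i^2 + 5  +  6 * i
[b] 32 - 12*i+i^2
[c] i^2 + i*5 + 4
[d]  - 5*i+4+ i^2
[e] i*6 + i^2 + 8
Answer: c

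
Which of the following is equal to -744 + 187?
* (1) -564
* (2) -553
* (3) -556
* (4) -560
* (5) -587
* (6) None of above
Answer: 6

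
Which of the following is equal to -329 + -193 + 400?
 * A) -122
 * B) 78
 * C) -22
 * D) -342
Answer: A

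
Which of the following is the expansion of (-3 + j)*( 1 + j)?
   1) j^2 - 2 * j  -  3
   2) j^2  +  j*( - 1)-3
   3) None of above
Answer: 1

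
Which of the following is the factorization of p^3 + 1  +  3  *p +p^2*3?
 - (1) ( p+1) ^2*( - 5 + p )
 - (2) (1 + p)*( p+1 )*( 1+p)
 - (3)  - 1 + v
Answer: 2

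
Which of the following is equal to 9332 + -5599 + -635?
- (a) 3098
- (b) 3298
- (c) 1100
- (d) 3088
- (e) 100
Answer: a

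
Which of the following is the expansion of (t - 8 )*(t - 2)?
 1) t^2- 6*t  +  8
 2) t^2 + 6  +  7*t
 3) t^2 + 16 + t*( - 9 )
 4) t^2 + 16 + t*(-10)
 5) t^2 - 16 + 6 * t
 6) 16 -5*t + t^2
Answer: 4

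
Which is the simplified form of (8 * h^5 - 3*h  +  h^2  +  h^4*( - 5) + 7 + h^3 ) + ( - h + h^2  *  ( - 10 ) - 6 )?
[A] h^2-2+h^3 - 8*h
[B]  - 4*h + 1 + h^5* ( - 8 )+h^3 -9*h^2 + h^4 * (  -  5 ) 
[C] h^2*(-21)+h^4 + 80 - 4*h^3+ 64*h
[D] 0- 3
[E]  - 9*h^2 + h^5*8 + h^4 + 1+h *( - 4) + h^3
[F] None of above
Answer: F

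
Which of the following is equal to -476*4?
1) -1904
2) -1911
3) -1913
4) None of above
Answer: 1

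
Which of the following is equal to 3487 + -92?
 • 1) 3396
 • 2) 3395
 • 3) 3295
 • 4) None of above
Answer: 2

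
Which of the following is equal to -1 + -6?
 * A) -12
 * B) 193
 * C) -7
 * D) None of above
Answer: C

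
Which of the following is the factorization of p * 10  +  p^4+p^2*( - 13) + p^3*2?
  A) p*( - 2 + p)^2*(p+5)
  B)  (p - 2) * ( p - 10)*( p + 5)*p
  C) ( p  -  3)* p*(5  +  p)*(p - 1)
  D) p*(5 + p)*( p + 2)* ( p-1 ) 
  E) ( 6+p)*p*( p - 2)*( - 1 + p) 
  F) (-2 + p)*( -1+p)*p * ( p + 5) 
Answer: F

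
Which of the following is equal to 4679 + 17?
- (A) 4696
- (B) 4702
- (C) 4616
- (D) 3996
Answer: A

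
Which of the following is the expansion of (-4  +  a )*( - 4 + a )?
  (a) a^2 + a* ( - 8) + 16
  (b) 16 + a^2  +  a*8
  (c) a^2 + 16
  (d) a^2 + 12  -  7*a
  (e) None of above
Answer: a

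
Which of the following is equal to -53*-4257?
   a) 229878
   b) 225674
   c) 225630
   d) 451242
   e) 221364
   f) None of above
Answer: f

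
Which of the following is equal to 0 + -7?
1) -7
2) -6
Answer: 1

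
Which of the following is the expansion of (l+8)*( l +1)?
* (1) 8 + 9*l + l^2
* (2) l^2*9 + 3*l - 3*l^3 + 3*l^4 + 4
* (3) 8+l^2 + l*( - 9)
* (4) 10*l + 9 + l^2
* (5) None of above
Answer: 1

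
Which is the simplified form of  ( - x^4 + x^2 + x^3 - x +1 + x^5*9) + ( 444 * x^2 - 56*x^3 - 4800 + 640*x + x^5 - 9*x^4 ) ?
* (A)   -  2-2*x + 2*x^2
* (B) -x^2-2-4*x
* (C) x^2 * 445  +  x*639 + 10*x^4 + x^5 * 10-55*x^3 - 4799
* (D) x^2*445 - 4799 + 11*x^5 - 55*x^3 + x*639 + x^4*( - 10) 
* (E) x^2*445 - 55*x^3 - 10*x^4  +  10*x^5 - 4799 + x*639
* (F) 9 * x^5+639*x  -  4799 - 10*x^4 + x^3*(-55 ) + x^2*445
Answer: E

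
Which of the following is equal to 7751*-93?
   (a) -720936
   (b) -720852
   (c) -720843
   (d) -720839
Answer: c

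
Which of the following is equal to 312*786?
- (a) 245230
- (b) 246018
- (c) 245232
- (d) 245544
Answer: c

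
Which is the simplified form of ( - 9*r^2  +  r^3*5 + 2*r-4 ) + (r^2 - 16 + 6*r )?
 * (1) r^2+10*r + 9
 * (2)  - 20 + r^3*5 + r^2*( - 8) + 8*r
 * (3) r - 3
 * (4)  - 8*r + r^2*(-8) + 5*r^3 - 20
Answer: 2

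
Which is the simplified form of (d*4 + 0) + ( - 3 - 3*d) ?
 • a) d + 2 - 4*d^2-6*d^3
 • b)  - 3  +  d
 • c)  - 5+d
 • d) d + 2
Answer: b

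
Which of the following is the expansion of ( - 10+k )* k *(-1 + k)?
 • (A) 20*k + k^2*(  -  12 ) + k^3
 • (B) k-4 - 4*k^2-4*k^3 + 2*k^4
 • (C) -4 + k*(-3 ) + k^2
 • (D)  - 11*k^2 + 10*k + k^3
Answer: D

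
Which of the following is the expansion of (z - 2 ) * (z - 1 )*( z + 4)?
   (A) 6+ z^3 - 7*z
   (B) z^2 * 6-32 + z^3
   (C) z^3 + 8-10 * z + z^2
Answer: C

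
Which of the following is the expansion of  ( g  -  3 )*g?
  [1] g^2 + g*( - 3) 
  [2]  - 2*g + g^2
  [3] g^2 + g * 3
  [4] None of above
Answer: 1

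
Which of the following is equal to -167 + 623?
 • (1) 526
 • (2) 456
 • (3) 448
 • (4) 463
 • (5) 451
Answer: 2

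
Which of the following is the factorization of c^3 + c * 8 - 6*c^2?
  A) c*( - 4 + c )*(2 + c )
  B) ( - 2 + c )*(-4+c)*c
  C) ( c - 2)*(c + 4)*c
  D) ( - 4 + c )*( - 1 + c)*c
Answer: B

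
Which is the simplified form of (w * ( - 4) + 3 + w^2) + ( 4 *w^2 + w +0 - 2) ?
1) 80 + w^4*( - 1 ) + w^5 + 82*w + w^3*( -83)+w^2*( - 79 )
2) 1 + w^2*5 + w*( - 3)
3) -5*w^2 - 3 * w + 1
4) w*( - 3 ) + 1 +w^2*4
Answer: 2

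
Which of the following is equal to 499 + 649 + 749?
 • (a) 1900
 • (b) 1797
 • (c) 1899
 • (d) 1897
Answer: d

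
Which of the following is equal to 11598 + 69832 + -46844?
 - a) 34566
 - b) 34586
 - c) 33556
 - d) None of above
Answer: b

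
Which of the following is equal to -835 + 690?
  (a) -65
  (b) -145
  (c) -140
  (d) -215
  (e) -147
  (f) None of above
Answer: b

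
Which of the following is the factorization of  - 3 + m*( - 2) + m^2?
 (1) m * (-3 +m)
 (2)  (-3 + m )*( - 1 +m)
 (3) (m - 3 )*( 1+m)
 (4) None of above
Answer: 3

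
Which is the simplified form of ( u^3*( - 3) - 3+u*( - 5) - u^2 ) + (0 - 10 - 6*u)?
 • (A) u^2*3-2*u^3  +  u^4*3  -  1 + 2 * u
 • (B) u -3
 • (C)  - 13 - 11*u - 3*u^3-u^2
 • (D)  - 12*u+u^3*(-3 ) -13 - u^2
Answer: C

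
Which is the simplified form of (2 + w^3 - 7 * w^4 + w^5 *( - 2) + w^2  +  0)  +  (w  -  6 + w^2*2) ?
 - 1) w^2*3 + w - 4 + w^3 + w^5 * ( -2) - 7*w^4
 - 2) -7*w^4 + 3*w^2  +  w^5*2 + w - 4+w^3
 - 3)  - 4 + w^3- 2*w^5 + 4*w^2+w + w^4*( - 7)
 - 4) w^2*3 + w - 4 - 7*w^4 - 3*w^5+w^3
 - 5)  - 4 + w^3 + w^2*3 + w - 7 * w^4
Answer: 1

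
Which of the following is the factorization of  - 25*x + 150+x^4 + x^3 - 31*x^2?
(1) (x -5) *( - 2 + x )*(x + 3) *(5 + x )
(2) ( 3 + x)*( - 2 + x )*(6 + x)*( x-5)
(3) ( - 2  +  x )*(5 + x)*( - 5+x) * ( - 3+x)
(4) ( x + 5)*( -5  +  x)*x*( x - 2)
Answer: 1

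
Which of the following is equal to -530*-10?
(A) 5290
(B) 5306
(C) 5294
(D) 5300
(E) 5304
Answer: D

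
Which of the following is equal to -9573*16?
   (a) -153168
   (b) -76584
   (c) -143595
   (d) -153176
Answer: a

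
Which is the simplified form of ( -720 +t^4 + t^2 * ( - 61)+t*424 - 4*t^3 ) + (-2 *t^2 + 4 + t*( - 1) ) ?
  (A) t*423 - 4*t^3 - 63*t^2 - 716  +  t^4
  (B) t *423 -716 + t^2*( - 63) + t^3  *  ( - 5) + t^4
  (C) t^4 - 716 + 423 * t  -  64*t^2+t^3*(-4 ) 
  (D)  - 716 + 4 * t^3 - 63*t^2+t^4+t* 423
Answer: A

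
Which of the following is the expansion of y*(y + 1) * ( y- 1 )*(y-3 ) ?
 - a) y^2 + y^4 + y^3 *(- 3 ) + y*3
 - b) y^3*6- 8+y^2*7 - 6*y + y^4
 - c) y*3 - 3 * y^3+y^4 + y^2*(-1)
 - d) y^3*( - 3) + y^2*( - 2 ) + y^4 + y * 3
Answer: c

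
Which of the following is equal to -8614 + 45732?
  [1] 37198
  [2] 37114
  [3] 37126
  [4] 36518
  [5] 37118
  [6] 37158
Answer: 5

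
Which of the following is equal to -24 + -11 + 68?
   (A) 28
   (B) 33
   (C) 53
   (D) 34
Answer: B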